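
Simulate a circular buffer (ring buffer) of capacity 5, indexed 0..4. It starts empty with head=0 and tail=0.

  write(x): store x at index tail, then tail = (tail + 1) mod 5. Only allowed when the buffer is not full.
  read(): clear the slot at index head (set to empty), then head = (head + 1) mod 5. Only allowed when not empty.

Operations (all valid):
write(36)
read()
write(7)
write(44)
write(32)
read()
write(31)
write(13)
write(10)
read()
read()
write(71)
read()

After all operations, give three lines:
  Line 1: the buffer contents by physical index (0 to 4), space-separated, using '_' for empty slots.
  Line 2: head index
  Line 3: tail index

write(36): buf=[36 _ _ _ _], head=0, tail=1, size=1
read(): buf=[_ _ _ _ _], head=1, tail=1, size=0
write(7): buf=[_ 7 _ _ _], head=1, tail=2, size=1
write(44): buf=[_ 7 44 _ _], head=1, tail=3, size=2
write(32): buf=[_ 7 44 32 _], head=1, tail=4, size=3
read(): buf=[_ _ 44 32 _], head=2, tail=4, size=2
write(31): buf=[_ _ 44 32 31], head=2, tail=0, size=3
write(13): buf=[13 _ 44 32 31], head=2, tail=1, size=4
write(10): buf=[13 10 44 32 31], head=2, tail=2, size=5
read(): buf=[13 10 _ 32 31], head=3, tail=2, size=4
read(): buf=[13 10 _ _ 31], head=4, tail=2, size=3
write(71): buf=[13 10 71 _ 31], head=4, tail=3, size=4
read(): buf=[13 10 71 _ _], head=0, tail=3, size=3

Answer: 13 10 71 _ _
0
3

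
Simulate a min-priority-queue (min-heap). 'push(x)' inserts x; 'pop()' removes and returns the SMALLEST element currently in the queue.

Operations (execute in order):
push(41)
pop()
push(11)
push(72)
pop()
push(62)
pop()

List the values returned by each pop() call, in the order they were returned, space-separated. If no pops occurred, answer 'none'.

Answer: 41 11 62

Derivation:
push(41): heap contents = [41]
pop() → 41: heap contents = []
push(11): heap contents = [11]
push(72): heap contents = [11, 72]
pop() → 11: heap contents = [72]
push(62): heap contents = [62, 72]
pop() → 62: heap contents = [72]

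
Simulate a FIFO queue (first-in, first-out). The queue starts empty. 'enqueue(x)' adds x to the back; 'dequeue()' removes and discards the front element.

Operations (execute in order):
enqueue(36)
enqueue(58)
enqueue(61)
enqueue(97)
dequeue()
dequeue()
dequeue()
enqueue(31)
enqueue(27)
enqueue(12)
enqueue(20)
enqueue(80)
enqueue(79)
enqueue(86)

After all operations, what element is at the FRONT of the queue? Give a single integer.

Answer: 97

Derivation:
enqueue(36): queue = [36]
enqueue(58): queue = [36, 58]
enqueue(61): queue = [36, 58, 61]
enqueue(97): queue = [36, 58, 61, 97]
dequeue(): queue = [58, 61, 97]
dequeue(): queue = [61, 97]
dequeue(): queue = [97]
enqueue(31): queue = [97, 31]
enqueue(27): queue = [97, 31, 27]
enqueue(12): queue = [97, 31, 27, 12]
enqueue(20): queue = [97, 31, 27, 12, 20]
enqueue(80): queue = [97, 31, 27, 12, 20, 80]
enqueue(79): queue = [97, 31, 27, 12, 20, 80, 79]
enqueue(86): queue = [97, 31, 27, 12, 20, 80, 79, 86]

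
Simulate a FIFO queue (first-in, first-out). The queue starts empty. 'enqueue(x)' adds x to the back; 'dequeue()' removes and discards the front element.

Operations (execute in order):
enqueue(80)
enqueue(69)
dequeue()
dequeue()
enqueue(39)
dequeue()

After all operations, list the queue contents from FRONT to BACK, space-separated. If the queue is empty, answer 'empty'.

enqueue(80): [80]
enqueue(69): [80, 69]
dequeue(): [69]
dequeue(): []
enqueue(39): [39]
dequeue(): []

Answer: empty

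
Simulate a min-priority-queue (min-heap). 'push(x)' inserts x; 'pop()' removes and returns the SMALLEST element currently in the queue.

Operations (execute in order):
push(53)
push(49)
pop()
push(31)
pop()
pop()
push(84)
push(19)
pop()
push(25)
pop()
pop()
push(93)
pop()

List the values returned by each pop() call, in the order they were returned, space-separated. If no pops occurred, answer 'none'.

push(53): heap contents = [53]
push(49): heap contents = [49, 53]
pop() → 49: heap contents = [53]
push(31): heap contents = [31, 53]
pop() → 31: heap contents = [53]
pop() → 53: heap contents = []
push(84): heap contents = [84]
push(19): heap contents = [19, 84]
pop() → 19: heap contents = [84]
push(25): heap contents = [25, 84]
pop() → 25: heap contents = [84]
pop() → 84: heap contents = []
push(93): heap contents = [93]
pop() → 93: heap contents = []

Answer: 49 31 53 19 25 84 93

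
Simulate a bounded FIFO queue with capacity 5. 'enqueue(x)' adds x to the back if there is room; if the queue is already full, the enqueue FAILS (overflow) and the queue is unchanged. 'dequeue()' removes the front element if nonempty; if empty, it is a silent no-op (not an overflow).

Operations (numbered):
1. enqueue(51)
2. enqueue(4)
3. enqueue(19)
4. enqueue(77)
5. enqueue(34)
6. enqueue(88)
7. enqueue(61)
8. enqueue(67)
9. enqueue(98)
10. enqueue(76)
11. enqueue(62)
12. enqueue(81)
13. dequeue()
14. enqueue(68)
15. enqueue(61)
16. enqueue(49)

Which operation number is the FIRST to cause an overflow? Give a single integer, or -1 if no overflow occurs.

1. enqueue(51): size=1
2. enqueue(4): size=2
3. enqueue(19): size=3
4. enqueue(77): size=4
5. enqueue(34): size=5
6. enqueue(88): size=5=cap → OVERFLOW (fail)
7. enqueue(61): size=5=cap → OVERFLOW (fail)
8. enqueue(67): size=5=cap → OVERFLOW (fail)
9. enqueue(98): size=5=cap → OVERFLOW (fail)
10. enqueue(76): size=5=cap → OVERFLOW (fail)
11. enqueue(62): size=5=cap → OVERFLOW (fail)
12. enqueue(81): size=5=cap → OVERFLOW (fail)
13. dequeue(): size=4
14. enqueue(68): size=5
15. enqueue(61): size=5=cap → OVERFLOW (fail)
16. enqueue(49): size=5=cap → OVERFLOW (fail)

Answer: 6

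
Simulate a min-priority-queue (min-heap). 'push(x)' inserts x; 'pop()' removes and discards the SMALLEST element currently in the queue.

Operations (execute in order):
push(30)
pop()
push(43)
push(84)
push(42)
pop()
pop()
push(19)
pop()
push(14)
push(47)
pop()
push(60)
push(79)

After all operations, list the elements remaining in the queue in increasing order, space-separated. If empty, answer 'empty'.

push(30): heap contents = [30]
pop() → 30: heap contents = []
push(43): heap contents = [43]
push(84): heap contents = [43, 84]
push(42): heap contents = [42, 43, 84]
pop() → 42: heap contents = [43, 84]
pop() → 43: heap contents = [84]
push(19): heap contents = [19, 84]
pop() → 19: heap contents = [84]
push(14): heap contents = [14, 84]
push(47): heap contents = [14, 47, 84]
pop() → 14: heap contents = [47, 84]
push(60): heap contents = [47, 60, 84]
push(79): heap contents = [47, 60, 79, 84]

Answer: 47 60 79 84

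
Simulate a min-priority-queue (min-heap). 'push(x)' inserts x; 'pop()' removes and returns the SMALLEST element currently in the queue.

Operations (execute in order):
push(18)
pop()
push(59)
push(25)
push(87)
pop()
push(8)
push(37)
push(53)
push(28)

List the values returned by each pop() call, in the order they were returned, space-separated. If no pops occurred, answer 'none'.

push(18): heap contents = [18]
pop() → 18: heap contents = []
push(59): heap contents = [59]
push(25): heap contents = [25, 59]
push(87): heap contents = [25, 59, 87]
pop() → 25: heap contents = [59, 87]
push(8): heap contents = [8, 59, 87]
push(37): heap contents = [8, 37, 59, 87]
push(53): heap contents = [8, 37, 53, 59, 87]
push(28): heap contents = [8, 28, 37, 53, 59, 87]

Answer: 18 25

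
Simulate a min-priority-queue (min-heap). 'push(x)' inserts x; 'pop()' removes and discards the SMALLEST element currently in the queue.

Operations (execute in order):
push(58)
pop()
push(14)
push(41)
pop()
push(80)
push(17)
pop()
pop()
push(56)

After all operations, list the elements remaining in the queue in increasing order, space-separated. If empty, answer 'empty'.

push(58): heap contents = [58]
pop() → 58: heap contents = []
push(14): heap contents = [14]
push(41): heap contents = [14, 41]
pop() → 14: heap contents = [41]
push(80): heap contents = [41, 80]
push(17): heap contents = [17, 41, 80]
pop() → 17: heap contents = [41, 80]
pop() → 41: heap contents = [80]
push(56): heap contents = [56, 80]

Answer: 56 80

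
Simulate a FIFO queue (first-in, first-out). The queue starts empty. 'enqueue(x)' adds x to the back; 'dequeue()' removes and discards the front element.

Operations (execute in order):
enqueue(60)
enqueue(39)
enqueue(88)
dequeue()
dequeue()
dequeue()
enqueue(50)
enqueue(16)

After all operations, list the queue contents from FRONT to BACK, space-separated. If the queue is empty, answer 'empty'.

enqueue(60): [60]
enqueue(39): [60, 39]
enqueue(88): [60, 39, 88]
dequeue(): [39, 88]
dequeue(): [88]
dequeue(): []
enqueue(50): [50]
enqueue(16): [50, 16]

Answer: 50 16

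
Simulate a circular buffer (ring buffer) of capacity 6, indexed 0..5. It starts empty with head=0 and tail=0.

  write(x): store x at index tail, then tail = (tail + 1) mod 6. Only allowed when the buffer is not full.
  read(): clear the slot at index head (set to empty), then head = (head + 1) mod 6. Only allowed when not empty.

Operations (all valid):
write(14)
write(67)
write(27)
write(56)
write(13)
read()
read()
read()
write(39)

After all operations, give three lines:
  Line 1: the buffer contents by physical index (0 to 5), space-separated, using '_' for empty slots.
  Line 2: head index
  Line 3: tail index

write(14): buf=[14 _ _ _ _ _], head=0, tail=1, size=1
write(67): buf=[14 67 _ _ _ _], head=0, tail=2, size=2
write(27): buf=[14 67 27 _ _ _], head=0, tail=3, size=3
write(56): buf=[14 67 27 56 _ _], head=0, tail=4, size=4
write(13): buf=[14 67 27 56 13 _], head=0, tail=5, size=5
read(): buf=[_ 67 27 56 13 _], head=1, tail=5, size=4
read(): buf=[_ _ 27 56 13 _], head=2, tail=5, size=3
read(): buf=[_ _ _ 56 13 _], head=3, tail=5, size=2
write(39): buf=[_ _ _ 56 13 39], head=3, tail=0, size=3

Answer: _ _ _ 56 13 39
3
0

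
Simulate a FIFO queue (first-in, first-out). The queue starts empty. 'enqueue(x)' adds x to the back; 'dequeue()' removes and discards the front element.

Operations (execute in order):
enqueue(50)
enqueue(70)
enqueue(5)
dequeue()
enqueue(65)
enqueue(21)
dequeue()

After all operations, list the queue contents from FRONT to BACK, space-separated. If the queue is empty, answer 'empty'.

enqueue(50): [50]
enqueue(70): [50, 70]
enqueue(5): [50, 70, 5]
dequeue(): [70, 5]
enqueue(65): [70, 5, 65]
enqueue(21): [70, 5, 65, 21]
dequeue(): [5, 65, 21]

Answer: 5 65 21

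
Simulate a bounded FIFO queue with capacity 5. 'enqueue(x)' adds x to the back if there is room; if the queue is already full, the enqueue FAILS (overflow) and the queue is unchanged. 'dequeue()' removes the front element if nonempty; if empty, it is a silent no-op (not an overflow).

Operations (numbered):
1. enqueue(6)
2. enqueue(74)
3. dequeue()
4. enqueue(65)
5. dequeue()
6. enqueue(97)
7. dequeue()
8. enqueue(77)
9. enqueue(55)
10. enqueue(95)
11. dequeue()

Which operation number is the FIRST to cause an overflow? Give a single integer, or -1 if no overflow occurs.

Answer: -1

Derivation:
1. enqueue(6): size=1
2. enqueue(74): size=2
3. dequeue(): size=1
4. enqueue(65): size=2
5. dequeue(): size=1
6. enqueue(97): size=2
7. dequeue(): size=1
8. enqueue(77): size=2
9. enqueue(55): size=3
10. enqueue(95): size=4
11. dequeue(): size=3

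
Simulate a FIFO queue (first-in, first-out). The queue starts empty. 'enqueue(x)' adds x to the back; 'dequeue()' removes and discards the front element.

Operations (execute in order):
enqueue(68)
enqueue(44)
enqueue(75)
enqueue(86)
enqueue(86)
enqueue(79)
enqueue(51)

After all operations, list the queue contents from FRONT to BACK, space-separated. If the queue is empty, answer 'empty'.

enqueue(68): [68]
enqueue(44): [68, 44]
enqueue(75): [68, 44, 75]
enqueue(86): [68, 44, 75, 86]
enqueue(86): [68, 44, 75, 86, 86]
enqueue(79): [68, 44, 75, 86, 86, 79]
enqueue(51): [68, 44, 75, 86, 86, 79, 51]

Answer: 68 44 75 86 86 79 51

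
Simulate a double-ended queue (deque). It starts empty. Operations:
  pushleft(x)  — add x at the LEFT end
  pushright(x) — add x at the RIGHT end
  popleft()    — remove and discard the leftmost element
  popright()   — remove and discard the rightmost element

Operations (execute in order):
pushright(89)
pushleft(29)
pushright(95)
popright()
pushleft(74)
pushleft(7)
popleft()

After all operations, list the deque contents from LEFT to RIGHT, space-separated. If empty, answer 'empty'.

Answer: 74 29 89

Derivation:
pushright(89): [89]
pushleft(29): [29, 89]
pushright(95): [29, 89, 95]
popright(): [29, 89]
pushleft(74): [74, 29, 89]
pushleft(7): [7, 74, 29, 89]
popleft(): [74, 29, 89]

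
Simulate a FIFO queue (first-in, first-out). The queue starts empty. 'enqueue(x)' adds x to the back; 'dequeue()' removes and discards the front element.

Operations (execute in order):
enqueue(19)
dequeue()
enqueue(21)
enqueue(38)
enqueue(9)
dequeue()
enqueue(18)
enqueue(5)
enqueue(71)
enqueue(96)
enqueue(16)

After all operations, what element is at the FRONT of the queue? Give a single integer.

Answer: 38

Derivation:
enqueue(19): queue = [19]
dequeue(): queue = []
enqueue(21): queue = [21]
enqueue(38): queue = [21, 38]
enqueue(9): queue = [21, 38, 9]
dequeue(): queue = [38, 9]
enqueue(18): queue = [38, 9, 18]
enqueue(5): queue = [38, 9, 18, 5]
enqueue(71): queue = [38, 9, 18, 5, 71]
enqueue(96): queue = [38, 9, 18, 5, 71, 96]
enqueue(16): queue = [38, 9, 18, 5, 71, 96, 16]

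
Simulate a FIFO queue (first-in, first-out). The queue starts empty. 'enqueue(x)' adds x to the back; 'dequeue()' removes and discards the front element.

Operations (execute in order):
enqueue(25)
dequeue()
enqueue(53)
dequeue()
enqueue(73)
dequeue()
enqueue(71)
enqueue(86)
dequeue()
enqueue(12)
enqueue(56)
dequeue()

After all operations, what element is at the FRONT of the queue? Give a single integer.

Answer: 12

Derivation:
enqueue(25): queue = [25]
dequeue(): queue = []
enqueue(53): queue = [53]
dequeue(): queue = []
enqueue(73): queue = [73]
dequeue(): queue = []
enqueue(71): queue = [71]
enqueue(86): queue = [71, 86]
dequeue(): queue = [86]
enqueue(12): queue = [86, 12]
enqueue(56): queue = [86, 12, 56]
dequeue(): queue = [12, 56]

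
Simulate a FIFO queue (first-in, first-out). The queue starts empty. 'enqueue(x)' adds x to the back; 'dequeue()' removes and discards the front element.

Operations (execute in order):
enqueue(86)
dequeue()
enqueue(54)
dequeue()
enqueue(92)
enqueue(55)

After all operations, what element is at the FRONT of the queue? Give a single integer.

Answer: 92

Derivation:
enqueue(86): queue = [86]
dequeue(): queue = []
enqueue(54): queue = [54]
dequeue(): queue = []
enqueue(92): queue = [92]
enqueue(55): queue = [92, 55]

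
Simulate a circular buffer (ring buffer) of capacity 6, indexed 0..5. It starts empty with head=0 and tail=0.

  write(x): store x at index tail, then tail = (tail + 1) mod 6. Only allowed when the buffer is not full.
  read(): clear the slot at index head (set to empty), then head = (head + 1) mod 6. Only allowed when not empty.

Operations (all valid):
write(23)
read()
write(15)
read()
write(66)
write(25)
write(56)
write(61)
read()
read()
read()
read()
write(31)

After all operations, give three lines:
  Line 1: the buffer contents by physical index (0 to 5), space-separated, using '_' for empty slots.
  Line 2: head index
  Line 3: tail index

write(23): buf=[23 _ _ _ _ _], head=0, tail=1, size=1
read(): buf=[_ _ _ _ _ _], head=1, tail=1, size=0
write(15): buf=[_ 15 _ _ _ _], head=1, tail=2, size=1
read(): buf=[_ _ _ _ _ _], head=2, tail=2, size=0
write(66): buf=[_ _ 66 _ _ _], head=2, tail=3, size=1
write(25): buf=[_ _ 66 25 _ _], head=2, tail=4, size=2
write(56): buf=[_ _ 66 25 56 _], head=2, tail=5, size=3
write(61): buf=[_ _ 66 25 56 61], head=2, tail=0, size=4
read(): buf=[_ _ _ 25 56 61], head=3, tail=0, size=3
read(): buf=[_ _ _ _ 56 61], head=4, tail=0, size=2
read(): buf=[_ _ _ _ _ 61], head=5, tail=0, size=1
read(): buf=[_ _ _ _ _ _], head=0, tail=0, size=0
write(31): buf=[31 _ _ _ _ _], head=0, tail=1, size=1

Answer: 31 _ _ _ _ _
0
1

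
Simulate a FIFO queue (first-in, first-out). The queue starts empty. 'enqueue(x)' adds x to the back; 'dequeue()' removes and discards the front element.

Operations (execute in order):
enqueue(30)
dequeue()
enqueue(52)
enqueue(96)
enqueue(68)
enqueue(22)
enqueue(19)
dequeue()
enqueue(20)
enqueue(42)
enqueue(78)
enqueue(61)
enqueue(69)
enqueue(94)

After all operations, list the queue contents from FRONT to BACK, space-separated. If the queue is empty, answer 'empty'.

enqueue(30): [30]
dequeue(): []
enqueue(52): [52]
enqueue(96): [52, 96]
enqueue(68): [52, 96, 68]
enqueue(22): [52, 96, 68, 22]
enqueue(19): [52, 96, 68, 22, 19]
dequeue(): [96, 68, 22, 19]
enqueue(20): [96, 68, 22, 19, 20]
enqueue(42): [96, 68, 22, 19, 20, 42]
enqueue(78): [96, 68, 22, 19, 20, 42, 78]
enqueue(61): [96, 68, 22, 19, 20, 42, 78, 61]
enqueue(69): [96, 68, 22, 19, 20, 42, 78, 61, 69]
enqueue(94): [96, 68, 22, 19, 20, 42, 78, 61, 69, 94]

Answer: 96 68 22 19 20 42 78 61 69 94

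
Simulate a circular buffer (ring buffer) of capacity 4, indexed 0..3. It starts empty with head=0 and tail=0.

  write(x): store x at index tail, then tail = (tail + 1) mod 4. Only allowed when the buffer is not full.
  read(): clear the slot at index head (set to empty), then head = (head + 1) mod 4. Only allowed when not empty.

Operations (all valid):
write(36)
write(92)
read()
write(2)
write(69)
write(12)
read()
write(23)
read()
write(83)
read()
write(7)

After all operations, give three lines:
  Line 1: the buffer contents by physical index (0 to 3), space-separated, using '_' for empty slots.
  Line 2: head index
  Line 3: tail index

write(36): buf=[36 _ _ _], head=0, tail=1, size=1
write(92): buf=[36 92 _ _], head=0, tail=2, size=2
read(): buf=[_ 92 _ _], head=1, tail=2, size=1
write(2): buf=[_ 92 2 _], head=1, tail=3, size=2
write(69): buf=[_ 92 2 69], head=1, tail=0, size=3
write(12): buf=[12 92 2 69], head=1, tail=1, size=4
read(): buf=[12 _ 2 69], head=2, tail=1, size=3
write(23): buf=[12 23 2 69], head=2, tail=2, size=4
read(): buf=[12 23 _ 69], head=3, tail=2, size=3
write(83): buf=[12 23 83 69], head=3, tail=3, size=4
read(): buf=[12 23 83 _], head=0, tail=3, size=3
write(7): buf=[12 23 83 7], head=0, tail=0, size=4

Answer: 12 23 83 7
0
0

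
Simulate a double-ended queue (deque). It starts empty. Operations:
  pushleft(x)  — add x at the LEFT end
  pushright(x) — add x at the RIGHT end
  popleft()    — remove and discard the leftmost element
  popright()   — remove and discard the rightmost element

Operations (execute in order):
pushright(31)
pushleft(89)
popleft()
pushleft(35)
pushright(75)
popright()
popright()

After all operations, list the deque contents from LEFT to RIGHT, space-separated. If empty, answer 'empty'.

Answer: 35

Derivation:
pushright(31): [31]
pushleft(89): [89, 31]
popleft(): [31]
pushleft(35): [35, 31]
pushright(75): [35, 31, 75]
popright(): [35, 31]
popright(): [35]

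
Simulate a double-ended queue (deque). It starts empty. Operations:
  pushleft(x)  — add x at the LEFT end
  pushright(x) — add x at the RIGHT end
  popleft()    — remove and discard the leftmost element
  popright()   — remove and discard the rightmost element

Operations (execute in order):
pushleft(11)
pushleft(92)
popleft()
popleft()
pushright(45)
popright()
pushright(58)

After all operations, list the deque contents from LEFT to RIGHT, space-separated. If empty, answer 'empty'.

pushleft(11): [11]
pushleft(92): [92, 11]
popleft(): [11]
popleft(): []
pushright(45): [45]
popright(): []
pushright(58): [58]

Answer: 58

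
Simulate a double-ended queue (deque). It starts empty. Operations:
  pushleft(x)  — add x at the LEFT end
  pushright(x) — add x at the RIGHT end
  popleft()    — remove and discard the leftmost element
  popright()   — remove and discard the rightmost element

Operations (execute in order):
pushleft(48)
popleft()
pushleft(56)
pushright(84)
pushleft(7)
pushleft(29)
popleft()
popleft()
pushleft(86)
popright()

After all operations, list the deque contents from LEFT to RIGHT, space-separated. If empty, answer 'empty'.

Answer: 86 56

Derivation:
pushleft(48): [48]
popleft(): []
pushleft(56): [56]
pushright(84): [56, 84]
pushleft(7): [7, 56, 84]
pushleft(29): [29, 7, 56, 84]
popleft(): [7, 56, 84]
popleft(): [56, 84]
pushleft(86): [86, 56, 84]
popright(): [86, 56]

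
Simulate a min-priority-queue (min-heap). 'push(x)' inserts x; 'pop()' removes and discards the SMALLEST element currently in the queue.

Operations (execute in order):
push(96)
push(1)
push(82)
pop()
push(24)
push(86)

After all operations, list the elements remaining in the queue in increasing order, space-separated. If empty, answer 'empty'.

Answer: 24 82 86 96

Derivation:
push(96): heap contents = [96]
push(1): heap contents = [1, 96]
push(82): heap contents = [1, 82, 96]
pop() → 1: heap contents = [82, 96]
push(24): heap contents = [24, 82, 96]
push(86): heap contents = [24, 82, 86, 96]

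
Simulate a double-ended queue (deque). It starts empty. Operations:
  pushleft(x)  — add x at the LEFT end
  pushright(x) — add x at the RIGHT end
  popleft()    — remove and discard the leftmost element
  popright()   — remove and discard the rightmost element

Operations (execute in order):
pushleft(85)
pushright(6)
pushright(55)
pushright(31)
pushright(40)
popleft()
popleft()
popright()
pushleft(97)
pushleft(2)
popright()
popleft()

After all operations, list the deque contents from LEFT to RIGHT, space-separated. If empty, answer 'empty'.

pushleft(85): [85]
pushright(6): [85, 6]
pushright(55): [85, 6, 55]
pushright(31): [85, 6, 55, 31]
pushright(40): [85, 6, 55, 31, 40]
popleft(): [6, 55, 31, 40]
popleft(): [55, 31, 40]
popright(): [55, 31]
pushleft(97): [97, 55, 31]
pushleft(2): [2, 97, 55, 31]
popright(): [2, 97, 55]
popleft(): [97, 55]

Answer: 97 55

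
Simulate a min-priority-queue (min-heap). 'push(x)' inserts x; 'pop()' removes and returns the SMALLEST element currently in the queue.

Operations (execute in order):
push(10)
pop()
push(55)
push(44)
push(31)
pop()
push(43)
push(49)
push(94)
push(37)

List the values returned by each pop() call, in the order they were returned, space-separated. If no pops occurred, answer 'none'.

Answer: 10 31

Derivation:
push(10): heap contents = [10]
pop() → 10: heap contents = []
push(55): heap contents = [55]
push(44): heap contents = [44, 55]
push(31): heap contents = [31, 44, 55]
pop() → 31: heap contents = [44, 55]
push(43): heap contents = [43, 44, 55]
push(49): heap contents = [43, 44, 49, 55]
push(94): heap contents = [43, 44, 49, 55, 94]
push(37): heap contents = [37, 43, 44, 49, 55, 94]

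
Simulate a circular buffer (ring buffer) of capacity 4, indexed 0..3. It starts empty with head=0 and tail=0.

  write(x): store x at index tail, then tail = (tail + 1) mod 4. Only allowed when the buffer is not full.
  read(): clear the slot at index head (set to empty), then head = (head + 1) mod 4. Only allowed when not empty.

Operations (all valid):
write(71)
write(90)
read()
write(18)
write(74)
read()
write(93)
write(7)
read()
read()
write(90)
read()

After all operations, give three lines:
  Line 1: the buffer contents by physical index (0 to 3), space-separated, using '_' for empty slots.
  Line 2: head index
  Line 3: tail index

write(71): buf=[71 _ _ _], head=0, tail=1, size=1
write(90): buf=[71 90 _ _], head=0, tail=2, size=2
read(): buf=[_ 90 _ _], head=1, tail=2, size=1
write(18): buf=[_ 90 18 _], head=1, tail=3, size=2
write(74): buf=[_ 90 18 74], head=1, tail=0, size=3
read(): buf=[_ _ 18 74], head=2, tail=0, size=2
write(93): buf=[93 _ 18 74], head=2, tail=1, size=3
write(7): buf=[93 7 18 74], head=2, tail=2, size=4
read(): buf=[93 7 _ 74], head=3, tail=2, size=3
read(): buf=[93 7 _ _], head=0, tail=2, size=2
write(90): buf=[93 7 90 _], head=0, tail=3, size=3
read(): buf=[_ 7 90 _], head=1, tail=3, size=2

Answer: _ 7 90 _
1
3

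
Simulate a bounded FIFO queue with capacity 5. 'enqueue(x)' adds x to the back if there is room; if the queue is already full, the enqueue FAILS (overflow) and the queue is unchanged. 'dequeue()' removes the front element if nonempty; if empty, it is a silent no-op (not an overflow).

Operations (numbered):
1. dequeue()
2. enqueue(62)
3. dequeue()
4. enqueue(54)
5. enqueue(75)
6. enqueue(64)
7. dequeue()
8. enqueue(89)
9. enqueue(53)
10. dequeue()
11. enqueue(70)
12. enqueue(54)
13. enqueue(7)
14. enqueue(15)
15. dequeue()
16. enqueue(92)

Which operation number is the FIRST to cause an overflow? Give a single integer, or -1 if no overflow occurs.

1. dequeue(): empty, no-op, size=0
2. enqueue(62): size=1
3. dequeue(): size=0
4. enqueue(54): size=1
5. enqueue(75): size=2
6. enqueue(64): size=3
7. dequeue(): size=2
8. enqueue(89): size=3
9. enqueue(53): size=4
10. dequeue(): size=3
11. enqueue(70): size=4
12. enqueue(54): size=5
13. enqueue(7): size=5=cap → OVERFLOW (fail)
14. enqueue(15): size=5=cap → OVERFLOW (fail)
15. dequeue(): size=4
16. enqueue(92): size=5

Answer: 13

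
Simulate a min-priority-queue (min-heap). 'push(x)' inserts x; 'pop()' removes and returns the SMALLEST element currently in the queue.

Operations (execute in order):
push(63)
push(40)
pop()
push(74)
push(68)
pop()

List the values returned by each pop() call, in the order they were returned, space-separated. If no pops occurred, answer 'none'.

push(63): heap contents = [63]
push(40): heap contents = [40, 63]
pop() → 40: heap contents = [63]
push(74): heap contents = [63, 74]
push(68): heap contents = [63, 68, 74]
pop() → 63: heap contents = [68, 74]

Answer: 40 63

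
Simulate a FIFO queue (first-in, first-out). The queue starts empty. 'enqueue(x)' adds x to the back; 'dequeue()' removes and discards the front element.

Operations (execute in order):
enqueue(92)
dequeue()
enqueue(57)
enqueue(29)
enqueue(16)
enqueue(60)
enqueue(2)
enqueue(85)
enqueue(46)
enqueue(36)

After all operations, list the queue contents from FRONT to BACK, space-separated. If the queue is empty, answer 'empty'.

enqueue(92): [92]
dequeue(): []
enqueue(57): [57]
enqueue(29): [57, 29]
enqueue(16): [57, 29, 16]
enqueue(60): [57, 29, 16, 60]
enqueue(2): [57, 29, 16, 60, 2]
enqueue(85): [57, 29, 16, 60, 2, 85]
enqueue(46): [57, 29, 16, 60, 2, 85, 46]
enqueue(36): [57, 29, 16, 60, 2, 85, 46, 36]

Answer: 57 29 16 60 2 85 46 36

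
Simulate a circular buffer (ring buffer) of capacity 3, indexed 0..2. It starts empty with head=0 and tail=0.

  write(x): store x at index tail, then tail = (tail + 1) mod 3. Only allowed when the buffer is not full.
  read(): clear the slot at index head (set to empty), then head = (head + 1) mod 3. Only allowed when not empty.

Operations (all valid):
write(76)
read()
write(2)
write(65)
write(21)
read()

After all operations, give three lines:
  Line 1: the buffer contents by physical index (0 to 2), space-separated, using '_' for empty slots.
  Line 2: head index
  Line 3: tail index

write(76): buf=[76 _ _], head=0, tail=1, size=1
read(): buf=[_ _ _], head=1, tail=1, size=0
write(2): buf=[_ 2 _], head=1, tail=2, size=1
write(65): buf=[_ 2 65], head=1, tail=0, size=2
write(21): buf=[21 2 65], head=1, tail=1, size=3
read(): buf=[21 _ 65], head=2, tail=1, size=2

Answer: 21 _ 65
2
1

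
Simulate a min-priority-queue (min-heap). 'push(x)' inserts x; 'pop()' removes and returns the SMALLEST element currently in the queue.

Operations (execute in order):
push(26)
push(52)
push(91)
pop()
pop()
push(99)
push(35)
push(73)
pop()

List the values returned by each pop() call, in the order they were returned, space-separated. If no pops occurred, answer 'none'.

push(26): heap contents = [26]
push(52): heap contents = [26, 52]
push(91): heap contents = [26, 52, 91]
pop() → 26: heap contents = [52, 91]
pop() → 52: heap contents = [91]
push(99): heap contents = [91, 99]
push(35): heap contents = [35, 91, 99]
push(73): heap contents = [35, 73, 91, 99]
pop() → 35: heap contents = [73, 91, 99]

Answer: 26 52 35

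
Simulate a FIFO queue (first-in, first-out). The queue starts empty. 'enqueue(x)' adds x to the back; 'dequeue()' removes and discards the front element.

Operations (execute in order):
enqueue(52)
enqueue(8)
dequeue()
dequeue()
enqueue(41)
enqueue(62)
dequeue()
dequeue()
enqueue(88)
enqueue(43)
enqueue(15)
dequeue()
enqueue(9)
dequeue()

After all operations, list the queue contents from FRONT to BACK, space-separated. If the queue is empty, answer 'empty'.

enqueue(52): [52]
enqueue(8): [52, 8]
dequeue(): [8]
dequeue(): []
enqueue(41): [41]
enqueue(62): [41, 62]
dequeue(): [62]
dequeue(): []
enqueue(88): [88]
enqueue(43): [88, 43]
enqueue(15): [88, 43, 15]
dequeue(): [43, 15]
enqueue(9): [43, 15, 9]
dequeue(): [15, 9]

Answer: 15 9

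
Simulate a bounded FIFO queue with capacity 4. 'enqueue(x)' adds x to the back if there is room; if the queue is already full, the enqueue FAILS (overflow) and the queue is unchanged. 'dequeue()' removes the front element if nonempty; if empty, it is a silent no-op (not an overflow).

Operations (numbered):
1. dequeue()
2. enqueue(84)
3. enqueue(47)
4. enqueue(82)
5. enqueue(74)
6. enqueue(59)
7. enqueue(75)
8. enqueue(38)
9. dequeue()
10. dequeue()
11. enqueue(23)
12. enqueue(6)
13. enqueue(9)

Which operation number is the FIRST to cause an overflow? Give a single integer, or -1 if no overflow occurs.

1. dequeue(): empty, no-op, size=0
2. enqueue(84): size=1
3. enqueue(47): size=2
4. enqueue(82): size=3
5. enqueue(74): size=4
6. enqueue(59): size=4=cap → OVERFLOW (fail)
7. enqueue(75): size=4=cap → OVERFLOW (fail)
8. enqueue(38): size=4=cap → OVERFLOW (fail)
9. dequeue(): size=3
10. dequeue(): size=2
11. enqueue(23): size=3
12. enqueue(6): size=4
13. enqueue(9): size=4=cap → OVERFLOW (fail)

Answer: 6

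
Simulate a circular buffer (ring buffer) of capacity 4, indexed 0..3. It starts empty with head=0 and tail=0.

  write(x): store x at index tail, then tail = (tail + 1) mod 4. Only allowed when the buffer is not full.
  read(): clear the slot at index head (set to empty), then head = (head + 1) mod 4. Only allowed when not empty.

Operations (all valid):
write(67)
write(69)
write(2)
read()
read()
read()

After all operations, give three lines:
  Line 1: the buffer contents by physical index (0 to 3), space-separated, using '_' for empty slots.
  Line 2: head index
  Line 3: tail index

Answer: _ _ _ _
3
3

Derivation:
write(67): buf=[67 _ _ _], head=0, tail=1, size=1
write(69): buf=[67 69 _ _], head=0, tail=2, size=2
write(2): buf=[67 69 2 _], head=0, tail=3, size=3
read(): buf=[_ 69 2 _], head=1, tail=3, size=2
read(): buf=[_ _ 2 _], head=2, tail=3, size=1
read(): buf=[_ _ _ _], head=3, tail=3, size=0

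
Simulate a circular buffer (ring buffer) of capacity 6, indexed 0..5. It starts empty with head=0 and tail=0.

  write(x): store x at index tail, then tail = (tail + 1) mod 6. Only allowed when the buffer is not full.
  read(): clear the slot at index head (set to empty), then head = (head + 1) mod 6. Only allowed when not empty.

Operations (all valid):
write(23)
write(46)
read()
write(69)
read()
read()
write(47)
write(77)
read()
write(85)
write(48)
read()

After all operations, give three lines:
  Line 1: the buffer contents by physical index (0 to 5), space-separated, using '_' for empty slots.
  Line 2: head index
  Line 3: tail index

write(23): buf=[23 _ _ _ _ _], head=0, tail=1, size=1
write(46): buf=[23 46 _ _ _ _], head=0, tail=2, size=2
read(): buf=[_ 46 _ _ _ _], head=1, tail=2, size=1
write(69): buf=[_ 46 69 _ _ _], head=1, tail=3, size=2
read(): buf=[_ _ 69 _ _ _], head=2, tail=3, size=1
read(): buf=[_ _ _ _ _ _], head=3, tail=3, size=0
write(47): buf=[_ _ _ 47 _ _], head=3, tail=4, size=1
write(77): buf=[_ _ _ 47 77 _], head=3, tail=5, size=2
read(): buf=[_ _ _ _ 77 _], head=4, tail=5, size=1
write(85): buf=[_ _ _ _ 77 85], head=4, tail=0, size=2
write(48): buf=[48 _ _ _ 77 85], head=4, tail=1, size=3
read(): buf=[48 _ _ _ _ 85], head=5, tail=1, size=2

Answer: 48 _ _ _ _ 85
5
1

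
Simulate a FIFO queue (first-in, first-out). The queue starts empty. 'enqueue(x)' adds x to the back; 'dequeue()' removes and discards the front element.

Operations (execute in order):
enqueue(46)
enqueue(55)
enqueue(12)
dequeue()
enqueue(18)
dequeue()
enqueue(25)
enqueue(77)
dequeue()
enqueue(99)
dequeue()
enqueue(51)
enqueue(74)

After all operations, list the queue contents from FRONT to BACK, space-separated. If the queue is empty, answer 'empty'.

enqueue(46): [46]
enqueue(55): [46, 55]
enqueue(12): [46, 55, 12]
dequeue(): [55, 12]
enqueue(18): [55, 12, 18]
dequeue(): [12, 18]
enqueue(25): [12, 18, 25]
enqueue(77): [12, 18, 25, 77]
dequeue(): [18, 25, 77]
enqueue(99): [18, 25, 77, 99]
dequeue(): [25, 77, 99]
enqueue(51): [25, 77, 99, 51]
enqueue(74): [25, 77, 99, 51, 74]

Answer: 25 77 99 51 74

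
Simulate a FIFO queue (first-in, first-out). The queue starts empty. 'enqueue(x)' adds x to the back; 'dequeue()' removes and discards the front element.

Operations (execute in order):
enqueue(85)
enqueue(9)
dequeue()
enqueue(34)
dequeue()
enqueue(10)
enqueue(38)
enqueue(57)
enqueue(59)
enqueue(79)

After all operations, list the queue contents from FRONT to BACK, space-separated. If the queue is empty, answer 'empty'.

Answer: 34 10 38 57 59 79

Derivation:
enqueue(85): [85]
enqueue(9): [85, 9]
dequeue(): [9]
enqueue(34): [9, 34]
dequeue(): [34]
enqueue(10): [34, 10]
enqueue(38): [34, 10, 38]
enqueue(57): [34, 10, 38, 57]
enqueue(59): [34, 10, 38, 57, 59]
enqueue(79): [34, 10, 38, 57, 59, 79]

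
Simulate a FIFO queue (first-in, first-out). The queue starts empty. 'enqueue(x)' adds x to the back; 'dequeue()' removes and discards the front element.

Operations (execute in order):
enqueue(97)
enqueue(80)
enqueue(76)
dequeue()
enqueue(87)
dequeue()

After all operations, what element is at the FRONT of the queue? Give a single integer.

enqueue(97): queue = [97]
enqueue(80): queue = [97, 80]
enqueue(76): queue = [97, 80, 76]
dequeue(): queue = [80, 76]
enqueue(87): queue = [80, 76, 87]
dequeue(): queue = [76, 87]

Answer: 76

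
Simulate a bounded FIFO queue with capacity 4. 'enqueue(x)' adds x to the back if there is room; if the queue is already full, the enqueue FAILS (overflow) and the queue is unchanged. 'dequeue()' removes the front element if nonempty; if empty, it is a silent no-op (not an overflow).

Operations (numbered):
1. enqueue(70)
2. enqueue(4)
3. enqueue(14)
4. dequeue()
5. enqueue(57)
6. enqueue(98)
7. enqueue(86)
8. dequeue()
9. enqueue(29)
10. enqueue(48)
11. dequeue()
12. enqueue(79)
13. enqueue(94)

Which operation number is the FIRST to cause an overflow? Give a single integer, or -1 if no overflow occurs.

1. enqueue(70): size=1
2. enqueue(4): size=2
3. enqueue(14): size=3
4. dequeue(): size=2
5. enqueue(57): size=3
6. enqueue(98): size=4
7. enqueue(86): size=4=cap → OVERFLOW (fail)
8. dequeue(): size=3
9. enqueue(29): size=4
10. enqueue(48): size=4=cap → OVERFLOW (fail)
11. dequeue(): size=3
12. enqueue(79): size=4
13. enqueue(94): size=4=cap → OVERFLOW (fail)

Answer: 7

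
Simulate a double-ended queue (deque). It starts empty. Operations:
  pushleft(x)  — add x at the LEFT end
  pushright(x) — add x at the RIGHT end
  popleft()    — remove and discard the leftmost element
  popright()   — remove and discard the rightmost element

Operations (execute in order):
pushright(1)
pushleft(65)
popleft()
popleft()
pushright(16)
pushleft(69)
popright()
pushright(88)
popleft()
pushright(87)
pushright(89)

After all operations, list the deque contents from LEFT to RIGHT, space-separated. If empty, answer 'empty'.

Answer: 88 87 89

Derivation:
pushright(1): [1]
pushleft(65): [65, 1]
popleft(): [1]
popleft(): []
pushright(16): [16]
pushleft(69): [69, 16]
popright(): [69]
pushright(88): [69, 88]
popleft(): [88]
pushright(87): [88, 87]
pushright(89): [88, 87, 89]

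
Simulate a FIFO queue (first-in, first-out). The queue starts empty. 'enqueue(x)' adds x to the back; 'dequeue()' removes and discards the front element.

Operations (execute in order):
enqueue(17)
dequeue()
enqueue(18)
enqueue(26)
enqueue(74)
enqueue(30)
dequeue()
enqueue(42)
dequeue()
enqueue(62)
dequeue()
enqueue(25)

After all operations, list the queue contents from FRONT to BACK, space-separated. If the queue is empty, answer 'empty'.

Answer: 30 42 62 25

Derivation:
enqueue(17): [17]
dequeue(): []
enqueue(18): [18]
enqueue(26): [18, 26]
enqueue(74): [18, 26, 74]
enqueue(30): [18, 26, 74, 30]
dequeue(): [26, 74, 30]
enqueue(42): [26, 74, 30, 42]
dequeue(): [74, 30, 42]
enqueue(62): [74, 30, 42, 62]
dequeue(): [30, 42, 62]
enqueue(25): [30, 42, 62, 25]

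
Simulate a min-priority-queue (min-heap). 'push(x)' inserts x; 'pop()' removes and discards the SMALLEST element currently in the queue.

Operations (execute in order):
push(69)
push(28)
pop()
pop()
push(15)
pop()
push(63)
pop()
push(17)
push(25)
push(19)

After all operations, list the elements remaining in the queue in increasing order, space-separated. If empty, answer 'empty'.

push(69): heap contents = [69]
push(28): heap contents = [28, 69]
pop() → 28: heap contents = [69]
pop() → 69: heap contents = []
push(15): heap contents = [15]
pop() → 15: heap contents = []
push(63): heap contents = [63]
pop() → 63: heap contents = []
push(17): heap contents = [17]
push(25): heap contents = [17, 25]
push(19): heap contents = [17, 19, 25]

Answer: 17 19 25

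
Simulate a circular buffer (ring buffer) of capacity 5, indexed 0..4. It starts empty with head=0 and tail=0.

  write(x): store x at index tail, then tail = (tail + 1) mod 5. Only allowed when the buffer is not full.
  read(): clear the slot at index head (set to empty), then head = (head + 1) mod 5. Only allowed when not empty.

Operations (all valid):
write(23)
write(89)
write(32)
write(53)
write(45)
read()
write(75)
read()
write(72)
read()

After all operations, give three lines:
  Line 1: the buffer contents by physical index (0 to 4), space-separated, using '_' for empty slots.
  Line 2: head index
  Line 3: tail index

Answer: 75 72 _ 53 45
3
2

Derivation:
write(23): buf=[23 _ _ _ _], head=0, tail=1, size=1
write(89): buf=[23 89 _ _ _], head=0, tail=2, size=2
write(32): buf=[23 89 32 _ _], head=0, tail=3, size=3
write(53): buf=[23 89 32 53 _], head=0, tail=4, size=4
write(45): buf=[23 89 32 53 45], head=0, tail=0, size=5
read(): buf=[_ 89 32 53 45], head=1, tail=0, size=4
write(75): buf=[75 89 32 53 45], head=1, tail=1, size=5
read(): buf=[75 _ 32 53 45], head=2, tail=1, size=4
write(72): buf=[75 72 32 53 45], head=2, tail=2, size=5
read(): buf=[75 72 _ 53 45], head=3, tail=2, size=4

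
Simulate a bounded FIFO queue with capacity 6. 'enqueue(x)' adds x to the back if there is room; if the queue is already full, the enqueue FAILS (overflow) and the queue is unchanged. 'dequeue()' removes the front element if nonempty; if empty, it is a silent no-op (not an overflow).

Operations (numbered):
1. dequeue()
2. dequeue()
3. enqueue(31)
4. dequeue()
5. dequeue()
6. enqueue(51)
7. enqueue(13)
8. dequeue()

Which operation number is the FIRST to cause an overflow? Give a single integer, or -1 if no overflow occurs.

Answer: -1

Derivation:
1. dequeue(): empty, no-op, size=0
2. dequeue(): empty, no-op, size=0
3. enqueue(31): size=1
4. dequeue(): size=0
5. dequeue(): empty, no-op, size=0
6. enqueue(51): size=1
7. enqueue(13): size=2
8. dequeue(): size=1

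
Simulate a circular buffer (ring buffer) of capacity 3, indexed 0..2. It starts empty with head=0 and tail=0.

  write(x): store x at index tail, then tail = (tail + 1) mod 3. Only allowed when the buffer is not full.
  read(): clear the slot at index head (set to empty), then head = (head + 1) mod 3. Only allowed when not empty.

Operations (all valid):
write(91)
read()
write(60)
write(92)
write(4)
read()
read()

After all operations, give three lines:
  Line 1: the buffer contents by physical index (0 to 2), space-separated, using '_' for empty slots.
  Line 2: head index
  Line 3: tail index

Answer: 4 _ _
0
1

Derivation:
write(91): buf=[91 _ _], head=0, tail=1, size=1
read(): buf=[_ _ _], head=1, tail=1, size=0
write(60): buf=[_ 60 _], head=1, tail=2, size=1
write(92): buf=[_ 60 92], head=1, tail=0, size=2
write(4): buf=[4 60 92], head=1, tail=1, size=3
read(): buf=[4 _ 92], head=2, tail=1, size=2
read(): buf=[4 _ _], head=0, tail=1, size=1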